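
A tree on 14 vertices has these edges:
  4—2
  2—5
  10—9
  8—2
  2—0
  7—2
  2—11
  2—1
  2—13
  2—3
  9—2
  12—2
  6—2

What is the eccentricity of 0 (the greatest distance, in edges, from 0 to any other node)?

Distances from 0 peak at 3, attained at 10.
0-2-9-10

3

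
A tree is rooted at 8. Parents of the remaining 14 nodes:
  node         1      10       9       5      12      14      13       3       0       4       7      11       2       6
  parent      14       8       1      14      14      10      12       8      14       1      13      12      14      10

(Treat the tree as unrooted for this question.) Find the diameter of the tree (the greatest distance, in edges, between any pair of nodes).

BFS from 3 reaches 7 last, at distance 6; BFS from 7 confirms no node is farther.
Path: 3 – 8 – 10 – 14 – 12 – 13 – 7.

6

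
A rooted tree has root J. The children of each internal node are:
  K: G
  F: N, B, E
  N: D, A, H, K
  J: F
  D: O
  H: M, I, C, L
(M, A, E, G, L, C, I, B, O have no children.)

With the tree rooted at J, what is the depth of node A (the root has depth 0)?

3

Climbing from A to the root: A → N → F → J. That's 3 steps.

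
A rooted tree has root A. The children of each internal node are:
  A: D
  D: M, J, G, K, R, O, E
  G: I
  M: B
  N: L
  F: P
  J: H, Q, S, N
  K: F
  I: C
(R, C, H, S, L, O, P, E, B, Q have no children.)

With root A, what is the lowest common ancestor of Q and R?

D

Q's ancestor chain is Q, J, D, A and R's is R, D, A; they first meet at D.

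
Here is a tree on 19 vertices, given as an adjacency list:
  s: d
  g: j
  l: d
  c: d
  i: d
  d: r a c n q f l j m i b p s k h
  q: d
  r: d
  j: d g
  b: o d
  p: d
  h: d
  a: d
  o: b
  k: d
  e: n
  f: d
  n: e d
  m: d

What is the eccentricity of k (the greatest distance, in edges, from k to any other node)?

3

Distances from k peak at 3, attained at e (g, o also at distance 3).
k – d – n – e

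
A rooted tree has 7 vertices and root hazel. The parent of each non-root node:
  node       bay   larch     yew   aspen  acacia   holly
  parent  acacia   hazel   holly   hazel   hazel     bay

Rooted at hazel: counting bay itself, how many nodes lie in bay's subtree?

bay's subtree: {bay, holly, yew}, size 3.

3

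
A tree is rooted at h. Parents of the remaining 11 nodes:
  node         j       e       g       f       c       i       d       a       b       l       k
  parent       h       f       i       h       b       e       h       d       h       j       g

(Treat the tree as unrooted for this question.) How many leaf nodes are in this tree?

4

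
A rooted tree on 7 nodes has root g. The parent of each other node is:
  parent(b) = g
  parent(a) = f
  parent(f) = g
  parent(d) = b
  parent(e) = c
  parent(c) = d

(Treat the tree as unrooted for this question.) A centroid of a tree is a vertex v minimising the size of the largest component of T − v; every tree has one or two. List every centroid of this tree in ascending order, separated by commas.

b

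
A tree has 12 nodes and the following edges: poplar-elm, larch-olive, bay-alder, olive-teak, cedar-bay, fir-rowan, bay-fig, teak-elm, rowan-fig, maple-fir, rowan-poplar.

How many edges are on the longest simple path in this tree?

8

Starting from larch, a farthest node is alder at distance 8.
One longest path: larch - olive - teak - elm - poplar - rowan - fig - bay - alder.
So the diameter is 8.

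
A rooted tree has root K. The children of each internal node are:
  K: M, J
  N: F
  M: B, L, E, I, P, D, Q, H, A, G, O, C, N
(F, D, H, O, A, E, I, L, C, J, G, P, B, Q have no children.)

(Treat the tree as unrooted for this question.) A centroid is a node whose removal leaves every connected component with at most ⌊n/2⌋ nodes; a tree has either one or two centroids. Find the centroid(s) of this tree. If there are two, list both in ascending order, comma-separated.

Delete M: the remaining components have sizes 2, 2, 1, 1, 1, 1, 1, 1, 1, 1, 1, 1, 1, 1. Max 2 ≤ 8, so M is a centroid.
Every other node leaves some component of size > 8, so the centroid is unique.

M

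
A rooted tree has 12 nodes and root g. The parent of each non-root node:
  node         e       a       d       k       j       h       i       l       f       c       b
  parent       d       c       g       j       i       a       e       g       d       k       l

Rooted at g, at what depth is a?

7

g → d → e → i → j → k → c → a — 7 edges.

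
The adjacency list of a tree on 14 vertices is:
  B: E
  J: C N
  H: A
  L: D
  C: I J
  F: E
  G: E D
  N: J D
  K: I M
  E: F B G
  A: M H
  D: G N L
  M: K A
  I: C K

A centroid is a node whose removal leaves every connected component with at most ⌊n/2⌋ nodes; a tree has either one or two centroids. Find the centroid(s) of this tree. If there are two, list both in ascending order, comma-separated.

J, N

Removing N splits the tree into components of sizes 7, 6; the largest is 7 ≤ ⌊14/2⌋ = 7.
J is adjacent to N and is also a centroid (the largest component after removing it is likewise 7).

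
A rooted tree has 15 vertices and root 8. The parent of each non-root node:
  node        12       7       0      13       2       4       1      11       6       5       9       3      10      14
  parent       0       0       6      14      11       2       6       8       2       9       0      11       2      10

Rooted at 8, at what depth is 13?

5

Path from 8 to 13: 8–11–2–10–14–13, which has 5 edges.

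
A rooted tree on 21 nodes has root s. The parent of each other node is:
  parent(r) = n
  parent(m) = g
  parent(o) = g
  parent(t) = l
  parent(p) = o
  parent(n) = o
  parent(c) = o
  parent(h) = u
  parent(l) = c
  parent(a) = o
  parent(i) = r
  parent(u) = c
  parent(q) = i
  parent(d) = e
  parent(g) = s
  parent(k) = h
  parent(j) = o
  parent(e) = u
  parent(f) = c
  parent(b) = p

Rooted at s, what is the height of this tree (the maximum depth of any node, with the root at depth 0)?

6

A deepest node is k, reached by s – g – o – c – u – h – k.
That path has 6 edges, so the height is 6.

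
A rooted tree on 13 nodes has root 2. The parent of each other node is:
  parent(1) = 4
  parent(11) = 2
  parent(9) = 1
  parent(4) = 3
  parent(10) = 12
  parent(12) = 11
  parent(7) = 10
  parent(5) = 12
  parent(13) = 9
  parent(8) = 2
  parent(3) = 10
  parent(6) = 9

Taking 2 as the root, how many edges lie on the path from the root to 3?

4

Climbing from 3 to the root: 3 – 10 – 12 – 11 – 2. That's 4 steps.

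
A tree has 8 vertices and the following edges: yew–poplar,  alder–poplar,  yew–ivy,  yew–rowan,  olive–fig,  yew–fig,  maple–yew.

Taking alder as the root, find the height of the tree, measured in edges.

The longest root-to-leaf path is alder – poplar – yew – fig – olive (4 edges).

4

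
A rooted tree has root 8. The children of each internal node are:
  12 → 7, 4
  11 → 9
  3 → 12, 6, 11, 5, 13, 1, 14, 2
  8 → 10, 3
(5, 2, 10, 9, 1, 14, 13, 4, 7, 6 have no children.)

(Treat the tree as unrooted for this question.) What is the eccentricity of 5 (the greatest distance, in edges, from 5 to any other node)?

A farthest node from 5 is 10 (7, 9, 4 also at distance 3).
The path 5–3–8–10 has 3 edges.

3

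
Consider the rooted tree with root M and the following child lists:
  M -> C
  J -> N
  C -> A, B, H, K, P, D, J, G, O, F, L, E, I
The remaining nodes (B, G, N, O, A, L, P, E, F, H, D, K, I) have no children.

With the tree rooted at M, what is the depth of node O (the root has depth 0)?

2

Path from M to O: M–C–O, which has 2 edges.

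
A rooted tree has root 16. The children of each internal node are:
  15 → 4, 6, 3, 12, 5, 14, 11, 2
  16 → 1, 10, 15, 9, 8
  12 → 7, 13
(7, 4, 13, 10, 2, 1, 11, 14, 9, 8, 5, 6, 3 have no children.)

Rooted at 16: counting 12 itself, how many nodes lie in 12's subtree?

3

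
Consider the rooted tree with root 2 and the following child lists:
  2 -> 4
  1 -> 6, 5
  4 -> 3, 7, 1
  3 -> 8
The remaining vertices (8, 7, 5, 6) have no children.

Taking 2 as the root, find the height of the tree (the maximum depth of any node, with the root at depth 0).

A deepest node is 5, reached by 2 → 4 → 1 → 5.
That path has 3 edges, so the height is 3.

3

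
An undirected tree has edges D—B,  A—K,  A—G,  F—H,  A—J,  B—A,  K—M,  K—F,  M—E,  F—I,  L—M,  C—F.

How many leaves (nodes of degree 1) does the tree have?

8

Exactly 8 nodes have a single neighbour: C, D, E, G, H, I, J, L.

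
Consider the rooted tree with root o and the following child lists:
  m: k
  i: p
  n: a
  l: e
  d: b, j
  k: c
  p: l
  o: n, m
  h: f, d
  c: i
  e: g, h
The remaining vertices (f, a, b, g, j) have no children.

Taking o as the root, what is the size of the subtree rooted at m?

The subtree rooted at m contains: m, k, c, i, p, l, e, h, g, d, f, j, b — 13 nodes.

13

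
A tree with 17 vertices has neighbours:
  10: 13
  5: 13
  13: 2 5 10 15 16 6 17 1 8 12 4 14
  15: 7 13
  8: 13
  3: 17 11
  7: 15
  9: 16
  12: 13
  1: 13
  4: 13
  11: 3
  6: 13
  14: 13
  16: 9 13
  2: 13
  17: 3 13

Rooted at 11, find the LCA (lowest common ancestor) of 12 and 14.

13

Path 12→root: 12 13 17 3 11; path 14→root: 14 13 17 3 11.
First common node: 13.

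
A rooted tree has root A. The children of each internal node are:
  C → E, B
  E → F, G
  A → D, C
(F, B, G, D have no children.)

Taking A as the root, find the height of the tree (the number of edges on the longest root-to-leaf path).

3

F sits deepest: A – C – E – F — 3 edges from the root.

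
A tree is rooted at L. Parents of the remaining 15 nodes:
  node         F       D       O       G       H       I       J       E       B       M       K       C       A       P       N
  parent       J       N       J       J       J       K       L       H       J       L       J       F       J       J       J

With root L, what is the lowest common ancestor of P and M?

L

P's ancestor chain is P, J, L and M's is M, L; they first meet at L.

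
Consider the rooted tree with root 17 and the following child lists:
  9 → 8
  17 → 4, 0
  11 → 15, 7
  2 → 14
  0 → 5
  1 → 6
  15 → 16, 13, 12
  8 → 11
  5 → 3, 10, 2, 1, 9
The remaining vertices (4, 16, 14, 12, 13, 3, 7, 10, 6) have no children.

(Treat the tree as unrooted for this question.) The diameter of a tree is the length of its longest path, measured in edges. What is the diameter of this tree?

BFS from 16 reaches 4 last, at distance 8; BFS from 4 confirms no node is farther.
Path: 16 – 15 – 11 – 8 – 9 – 5 – 0 – 17 – 4.

8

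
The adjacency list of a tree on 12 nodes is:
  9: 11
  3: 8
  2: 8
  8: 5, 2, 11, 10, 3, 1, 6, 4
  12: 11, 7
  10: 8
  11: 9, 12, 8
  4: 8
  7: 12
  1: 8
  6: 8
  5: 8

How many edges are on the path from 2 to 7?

4

2 - 8 - 11 - 12 - 7: 4 edges.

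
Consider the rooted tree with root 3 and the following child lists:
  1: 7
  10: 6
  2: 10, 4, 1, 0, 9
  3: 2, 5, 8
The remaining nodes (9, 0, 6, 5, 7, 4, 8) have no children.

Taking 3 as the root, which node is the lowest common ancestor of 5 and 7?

3

5's ancestor chain is 5, 3 and 7's is 7, 1, 2, 3; they first meet at 3.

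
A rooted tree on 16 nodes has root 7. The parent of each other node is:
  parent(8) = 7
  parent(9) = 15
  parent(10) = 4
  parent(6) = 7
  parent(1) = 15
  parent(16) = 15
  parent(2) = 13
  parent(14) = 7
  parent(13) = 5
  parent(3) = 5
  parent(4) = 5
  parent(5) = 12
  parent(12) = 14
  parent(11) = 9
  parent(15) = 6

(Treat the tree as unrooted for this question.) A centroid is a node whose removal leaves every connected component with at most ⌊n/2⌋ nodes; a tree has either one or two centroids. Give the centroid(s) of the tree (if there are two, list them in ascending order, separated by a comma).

7, 14

If 7 is removed the pieces have sizes 8, 6, 1, all ≤ ⌊16/2⌋ = 8.
14 is adjacent to 7 and is also a centroid (the largest component after removing it is likewise 8).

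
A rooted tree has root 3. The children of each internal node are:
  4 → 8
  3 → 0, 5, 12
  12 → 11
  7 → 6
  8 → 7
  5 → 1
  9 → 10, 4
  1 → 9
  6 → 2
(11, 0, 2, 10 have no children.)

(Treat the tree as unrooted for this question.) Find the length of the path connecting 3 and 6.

Walking from 3: 3 - 5 - 1 - 9 - 4 - 8 - 7 - 6. Length 7.

7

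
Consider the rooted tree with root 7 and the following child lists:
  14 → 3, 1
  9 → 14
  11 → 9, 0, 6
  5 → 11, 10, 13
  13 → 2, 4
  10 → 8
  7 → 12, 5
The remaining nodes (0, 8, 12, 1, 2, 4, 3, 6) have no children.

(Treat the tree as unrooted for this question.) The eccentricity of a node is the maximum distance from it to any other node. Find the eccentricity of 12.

6

Distances from 12 peak at 6, attained at 3 (1 also at distance 6).
12–7–5–11–9–14–3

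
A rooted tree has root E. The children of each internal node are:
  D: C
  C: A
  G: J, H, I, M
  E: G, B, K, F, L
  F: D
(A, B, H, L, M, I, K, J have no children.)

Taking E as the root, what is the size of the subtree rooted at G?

Descendants of G (including itself): G, H, M, J, I. That's 5.

5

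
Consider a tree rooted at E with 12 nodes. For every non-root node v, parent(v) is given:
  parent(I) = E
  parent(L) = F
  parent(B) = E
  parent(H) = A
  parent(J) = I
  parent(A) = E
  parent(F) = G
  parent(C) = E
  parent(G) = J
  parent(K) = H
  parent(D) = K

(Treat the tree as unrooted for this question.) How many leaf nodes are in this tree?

4

The leaves are B, C, D, L.
That is 4 leaves.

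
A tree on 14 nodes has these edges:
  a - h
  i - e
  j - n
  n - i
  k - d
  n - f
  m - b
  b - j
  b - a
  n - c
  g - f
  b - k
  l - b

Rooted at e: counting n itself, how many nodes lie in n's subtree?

Descendants of n (including itself): n, j, f, c, b, g, l, a, m, k, h, d. That's 12.

12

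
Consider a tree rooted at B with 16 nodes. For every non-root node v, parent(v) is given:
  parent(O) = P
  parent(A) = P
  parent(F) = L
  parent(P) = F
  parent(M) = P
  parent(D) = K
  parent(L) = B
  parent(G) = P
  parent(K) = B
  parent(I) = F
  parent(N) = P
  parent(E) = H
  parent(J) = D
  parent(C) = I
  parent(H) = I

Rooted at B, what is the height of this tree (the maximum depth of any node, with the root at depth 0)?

5

A deepest node is E, reached by B → L → F → I → H → E.
That path has 5 edges, so the height is 5.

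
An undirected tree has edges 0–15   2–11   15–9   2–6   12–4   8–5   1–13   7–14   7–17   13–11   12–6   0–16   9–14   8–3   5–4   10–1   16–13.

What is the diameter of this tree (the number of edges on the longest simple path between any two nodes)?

A longest path is 17-7-14-9-15-0-16-13-11-2-6-12-4-5-8-3, with 15 edges.

15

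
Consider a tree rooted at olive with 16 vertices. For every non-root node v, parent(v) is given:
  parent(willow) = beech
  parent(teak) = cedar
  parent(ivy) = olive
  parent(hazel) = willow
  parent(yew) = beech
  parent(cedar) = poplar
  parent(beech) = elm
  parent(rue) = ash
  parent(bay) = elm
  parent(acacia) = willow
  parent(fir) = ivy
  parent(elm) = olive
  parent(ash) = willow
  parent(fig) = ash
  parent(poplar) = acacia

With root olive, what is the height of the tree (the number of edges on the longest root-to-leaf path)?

A deepest node is teak, reached by olive → elm → beech → willow → acacia → poplar → cedar → teak.
That path has 7 edges, so the height is 7.

7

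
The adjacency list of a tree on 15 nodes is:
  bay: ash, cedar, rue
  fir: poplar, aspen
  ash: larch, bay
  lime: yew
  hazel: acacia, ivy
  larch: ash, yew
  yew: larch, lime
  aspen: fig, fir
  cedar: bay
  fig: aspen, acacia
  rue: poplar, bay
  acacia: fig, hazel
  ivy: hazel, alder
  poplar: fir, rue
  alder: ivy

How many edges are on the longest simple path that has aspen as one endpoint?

Distances from aspen peak at 8, attained at lime.
aspen–fir–poplar–rue–bay–ash–larch–yew–lime

8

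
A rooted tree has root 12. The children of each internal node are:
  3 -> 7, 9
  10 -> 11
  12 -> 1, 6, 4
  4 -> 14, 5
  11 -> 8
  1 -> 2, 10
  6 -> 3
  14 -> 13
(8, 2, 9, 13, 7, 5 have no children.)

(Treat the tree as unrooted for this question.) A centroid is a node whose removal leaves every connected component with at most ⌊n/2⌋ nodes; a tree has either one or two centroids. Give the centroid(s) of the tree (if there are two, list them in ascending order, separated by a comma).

If 12 is removed the pieces have sizes 5, 4, 4, all ≤ ⌊14/2⌋ = 7.
No neighbour of 12 does as well, so 12 is the unique centroid.

12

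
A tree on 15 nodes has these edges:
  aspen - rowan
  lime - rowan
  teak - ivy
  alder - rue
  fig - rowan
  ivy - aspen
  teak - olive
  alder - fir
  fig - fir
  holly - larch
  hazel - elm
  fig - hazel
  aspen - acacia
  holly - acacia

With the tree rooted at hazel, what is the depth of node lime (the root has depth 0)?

3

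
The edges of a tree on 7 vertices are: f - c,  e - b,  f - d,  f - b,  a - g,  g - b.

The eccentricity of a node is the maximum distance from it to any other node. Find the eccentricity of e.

A farthest node from e is d (c, a also at distance 3).
The path e–b–f–d has 3 edges.

3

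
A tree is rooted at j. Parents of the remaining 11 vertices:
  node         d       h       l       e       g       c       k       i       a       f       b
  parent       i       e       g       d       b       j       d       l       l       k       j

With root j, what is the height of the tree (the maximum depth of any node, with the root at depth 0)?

h sits deepest: j-b-g-l-i-d-e-h — 7 edges from the root.

7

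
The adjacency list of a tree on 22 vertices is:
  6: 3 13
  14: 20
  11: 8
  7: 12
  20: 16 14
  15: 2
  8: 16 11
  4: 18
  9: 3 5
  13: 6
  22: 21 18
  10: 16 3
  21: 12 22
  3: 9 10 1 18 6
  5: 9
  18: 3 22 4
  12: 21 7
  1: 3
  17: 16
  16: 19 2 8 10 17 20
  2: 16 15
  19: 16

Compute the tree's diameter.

A longest path is 7–12–21–22–18–3–10–16–20–14, with 9 edges.

9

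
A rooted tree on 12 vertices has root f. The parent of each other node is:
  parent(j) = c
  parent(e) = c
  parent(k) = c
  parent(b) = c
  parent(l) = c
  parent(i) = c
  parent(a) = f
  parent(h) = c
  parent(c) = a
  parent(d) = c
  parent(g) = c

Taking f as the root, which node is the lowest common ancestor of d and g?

d's ancestor chain is d, c, a, f and g's is g, c, a, f; they first meet at c.

c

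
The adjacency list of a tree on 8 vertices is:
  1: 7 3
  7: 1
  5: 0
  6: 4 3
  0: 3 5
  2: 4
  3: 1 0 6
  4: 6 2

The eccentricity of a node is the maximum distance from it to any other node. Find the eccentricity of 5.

A farthest node from 5 is 2.
The path 5–0–3–6–4–2 has 5 edges.

5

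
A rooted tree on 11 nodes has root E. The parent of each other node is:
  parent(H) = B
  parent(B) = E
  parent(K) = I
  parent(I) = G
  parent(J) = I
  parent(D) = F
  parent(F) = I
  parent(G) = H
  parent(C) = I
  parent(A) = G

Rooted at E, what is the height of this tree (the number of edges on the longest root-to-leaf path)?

The longest root-to-leaf path is E-B-H-G-I-F-D (6 edges).

6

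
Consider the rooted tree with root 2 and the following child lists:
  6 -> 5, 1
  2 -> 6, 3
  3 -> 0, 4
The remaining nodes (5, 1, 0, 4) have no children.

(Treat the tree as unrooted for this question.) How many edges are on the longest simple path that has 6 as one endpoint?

3

The node farthest from 6 is 4 (0 also at distance 3), via 6–2–3–4 — 3 edges.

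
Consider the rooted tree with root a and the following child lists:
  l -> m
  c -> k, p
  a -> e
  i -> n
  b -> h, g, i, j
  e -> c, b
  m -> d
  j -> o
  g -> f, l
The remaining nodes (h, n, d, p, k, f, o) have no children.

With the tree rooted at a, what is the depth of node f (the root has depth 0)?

Path from a to f: a → e → b → g → f, which has 4 edges.

4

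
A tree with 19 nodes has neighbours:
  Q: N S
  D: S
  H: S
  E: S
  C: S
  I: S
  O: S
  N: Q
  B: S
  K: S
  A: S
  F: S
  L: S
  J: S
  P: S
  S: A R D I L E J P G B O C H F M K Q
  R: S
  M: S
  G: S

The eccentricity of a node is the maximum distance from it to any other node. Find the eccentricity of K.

Distances from K peak at 3, attained at N.
K-S-Q-N

3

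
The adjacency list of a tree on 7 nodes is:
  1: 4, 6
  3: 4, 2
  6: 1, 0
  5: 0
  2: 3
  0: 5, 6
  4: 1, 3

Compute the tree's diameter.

A longest path is 2-3-4-1-6-0-5, with 6 edges.

6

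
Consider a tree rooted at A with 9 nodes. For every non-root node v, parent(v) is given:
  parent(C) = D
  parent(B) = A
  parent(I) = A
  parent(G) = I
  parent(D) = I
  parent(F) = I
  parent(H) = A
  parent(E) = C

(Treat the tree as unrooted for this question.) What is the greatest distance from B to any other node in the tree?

5

The node farthest from B is E, via B – A – I – D – C – E — 5 edges.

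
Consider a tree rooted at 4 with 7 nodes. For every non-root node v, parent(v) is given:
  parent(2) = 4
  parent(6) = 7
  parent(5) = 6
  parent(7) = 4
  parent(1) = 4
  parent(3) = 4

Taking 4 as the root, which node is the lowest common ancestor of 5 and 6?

Path 5→root: 5 6 7 4; path 6→root: 6 7 4.
First common node: 6.

6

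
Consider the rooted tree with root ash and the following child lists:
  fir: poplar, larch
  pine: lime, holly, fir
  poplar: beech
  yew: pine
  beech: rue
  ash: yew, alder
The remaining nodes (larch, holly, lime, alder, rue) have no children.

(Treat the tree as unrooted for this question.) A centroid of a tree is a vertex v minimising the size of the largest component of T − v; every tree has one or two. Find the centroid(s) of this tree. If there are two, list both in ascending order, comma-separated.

Removing pine splits the tree into components of sizes 5, 3, 1, 1; the largest is 5 ≤ ⌊11/2⌋ = 5.
Every other node leaves some component of size > 5, so the centroid is unique.

pine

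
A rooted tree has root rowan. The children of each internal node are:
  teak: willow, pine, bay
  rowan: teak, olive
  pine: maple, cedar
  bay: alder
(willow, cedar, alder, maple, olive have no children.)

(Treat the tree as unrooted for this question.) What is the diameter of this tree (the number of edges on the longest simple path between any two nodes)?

4

BFS from alder reaches olive last, at distance 4; BFS from olive confirms no node is farther.
Path: alder–bay–teak–rowan–olive.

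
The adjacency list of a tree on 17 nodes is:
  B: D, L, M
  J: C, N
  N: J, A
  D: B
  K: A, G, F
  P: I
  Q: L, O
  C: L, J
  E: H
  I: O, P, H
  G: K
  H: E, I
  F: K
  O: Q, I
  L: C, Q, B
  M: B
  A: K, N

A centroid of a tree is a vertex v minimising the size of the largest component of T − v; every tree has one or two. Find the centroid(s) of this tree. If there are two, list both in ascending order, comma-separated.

L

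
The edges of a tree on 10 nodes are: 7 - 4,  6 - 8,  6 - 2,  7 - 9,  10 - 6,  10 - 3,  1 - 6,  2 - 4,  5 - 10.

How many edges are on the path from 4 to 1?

3

The path is 4 - 2 - 6 - 1, which has 3 edges.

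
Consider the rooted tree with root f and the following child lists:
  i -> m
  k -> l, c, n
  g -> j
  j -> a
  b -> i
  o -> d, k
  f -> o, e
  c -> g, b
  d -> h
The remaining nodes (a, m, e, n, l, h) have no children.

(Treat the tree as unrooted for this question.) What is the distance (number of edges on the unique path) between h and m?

7

The path is h – d – o – k – c – b – i – m, which has 7 edges.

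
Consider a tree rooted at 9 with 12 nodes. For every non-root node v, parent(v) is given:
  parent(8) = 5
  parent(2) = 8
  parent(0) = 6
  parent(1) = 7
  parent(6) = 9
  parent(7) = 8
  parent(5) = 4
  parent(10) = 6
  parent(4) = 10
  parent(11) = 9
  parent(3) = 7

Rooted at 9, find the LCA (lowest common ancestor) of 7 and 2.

8

Ancestors of 7 (toward the root): 7, 8, 5, 4, 10, 6, 9.
Ancestors of 2: 2, 8, 5, 4, 10, 6, 9.
The deepest node appearing in both lists is 8.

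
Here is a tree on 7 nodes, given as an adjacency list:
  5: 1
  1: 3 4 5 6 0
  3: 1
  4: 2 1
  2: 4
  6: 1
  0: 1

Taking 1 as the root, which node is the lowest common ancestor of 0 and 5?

0's ancestor chain is 0, 1 and 5's is 5, 1; they first meet at 1.

1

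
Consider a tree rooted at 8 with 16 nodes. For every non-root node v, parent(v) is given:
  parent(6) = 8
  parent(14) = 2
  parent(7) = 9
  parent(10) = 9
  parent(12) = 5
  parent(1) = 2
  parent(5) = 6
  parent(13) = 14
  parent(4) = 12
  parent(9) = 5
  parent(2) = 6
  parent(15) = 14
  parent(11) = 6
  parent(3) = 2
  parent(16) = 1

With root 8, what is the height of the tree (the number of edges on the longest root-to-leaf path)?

4

The longest root-to-leaf path is 8 → 6 → 5 → 9 → 7 (4 edges).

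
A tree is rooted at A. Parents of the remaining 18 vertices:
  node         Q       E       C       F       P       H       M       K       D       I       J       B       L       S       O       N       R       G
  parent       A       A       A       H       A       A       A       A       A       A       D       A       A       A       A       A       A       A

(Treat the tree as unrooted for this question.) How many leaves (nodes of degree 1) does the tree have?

16

The leaves are B, C, E, F, G, I, J, K, L, M, N, O, P, Q, R, S.
That is 16 leaves.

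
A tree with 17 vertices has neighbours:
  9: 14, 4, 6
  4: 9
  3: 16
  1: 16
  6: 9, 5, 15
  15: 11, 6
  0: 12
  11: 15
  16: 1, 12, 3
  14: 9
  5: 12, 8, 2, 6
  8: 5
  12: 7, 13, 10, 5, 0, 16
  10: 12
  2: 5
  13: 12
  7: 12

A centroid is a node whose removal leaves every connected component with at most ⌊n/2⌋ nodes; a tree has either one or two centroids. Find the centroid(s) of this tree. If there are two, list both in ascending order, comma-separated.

5

If 5 is removed the pieces have sizes 8, 6, 1, 1, all ≤ ⌊17/2⌋ = 8.
Every other node leaves some component of size > 8, so the centroid is unique.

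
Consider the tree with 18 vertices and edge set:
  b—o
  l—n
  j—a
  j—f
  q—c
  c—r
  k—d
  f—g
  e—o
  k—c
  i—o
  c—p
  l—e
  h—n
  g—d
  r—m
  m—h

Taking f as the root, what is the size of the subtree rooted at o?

The subtree rooted at o contains: o, i, b — 3 nodes.

3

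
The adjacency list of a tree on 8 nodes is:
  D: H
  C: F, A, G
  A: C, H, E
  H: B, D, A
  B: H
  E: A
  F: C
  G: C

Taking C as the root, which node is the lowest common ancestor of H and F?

C

Ancestors of H (toward the root): H, A, C.
Ancestors of F: F, C.
The deepest node appearing in both lists is C.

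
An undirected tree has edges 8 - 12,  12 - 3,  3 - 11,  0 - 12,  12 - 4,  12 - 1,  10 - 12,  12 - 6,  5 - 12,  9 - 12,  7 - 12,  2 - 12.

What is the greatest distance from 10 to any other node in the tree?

Distances from 10 peak at 3, attained at 11.
10-12-3-11

3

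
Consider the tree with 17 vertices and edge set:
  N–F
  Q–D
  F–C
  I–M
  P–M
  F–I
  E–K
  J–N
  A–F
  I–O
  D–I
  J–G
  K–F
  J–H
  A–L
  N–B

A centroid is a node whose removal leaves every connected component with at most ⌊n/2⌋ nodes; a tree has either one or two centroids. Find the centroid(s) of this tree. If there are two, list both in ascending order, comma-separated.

If F is removed the pieces have sizes 6, 5, 2, 2, 1, all ≤ ⌊17/2⌋ = 8.
No neighbour of F does as well, so F is the unique centroid.

F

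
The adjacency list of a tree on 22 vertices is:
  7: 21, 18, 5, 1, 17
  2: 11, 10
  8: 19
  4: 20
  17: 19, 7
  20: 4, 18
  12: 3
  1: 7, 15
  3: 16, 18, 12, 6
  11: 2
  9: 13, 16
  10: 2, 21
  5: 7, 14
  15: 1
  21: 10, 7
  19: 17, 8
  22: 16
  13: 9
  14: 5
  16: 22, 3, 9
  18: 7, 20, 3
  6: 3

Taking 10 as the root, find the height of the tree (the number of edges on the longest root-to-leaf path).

7

A deepest node is 13, reached by 10–21–7–18–3–16–9–13.
That path has 7 edges, so the height is 7.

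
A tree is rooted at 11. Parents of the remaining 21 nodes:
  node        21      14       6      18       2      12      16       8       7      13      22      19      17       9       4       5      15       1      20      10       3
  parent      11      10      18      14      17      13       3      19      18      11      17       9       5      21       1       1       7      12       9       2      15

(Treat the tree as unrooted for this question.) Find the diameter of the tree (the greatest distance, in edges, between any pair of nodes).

17

A longest path is 16 - 3 - 15 - 7 - 18 - 14 - 10 - 2 - 17 - 5 - 1 - 12 - 13 - 11 - 21 - 9 - 19 - 8, with 17 edges.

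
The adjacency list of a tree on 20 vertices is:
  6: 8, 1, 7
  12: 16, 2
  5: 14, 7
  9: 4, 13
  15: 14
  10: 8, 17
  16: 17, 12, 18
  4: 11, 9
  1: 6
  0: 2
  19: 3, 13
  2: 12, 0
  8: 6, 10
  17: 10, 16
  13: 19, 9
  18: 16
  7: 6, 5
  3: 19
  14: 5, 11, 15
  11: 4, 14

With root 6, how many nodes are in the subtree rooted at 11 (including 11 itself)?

6

Descendants of 11 (including itself): 11, 4, 9, 13, 19, 3. That's 6.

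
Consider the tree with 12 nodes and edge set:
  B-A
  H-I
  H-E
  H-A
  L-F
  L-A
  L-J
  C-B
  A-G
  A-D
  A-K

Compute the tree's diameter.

4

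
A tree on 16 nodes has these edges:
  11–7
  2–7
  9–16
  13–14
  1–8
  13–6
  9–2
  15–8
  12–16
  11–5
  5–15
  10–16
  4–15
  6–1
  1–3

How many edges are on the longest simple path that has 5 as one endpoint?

6

Distances from 5 peak at 6, attained at 14 (10, 12 also at distance 6).
5–15–8–1–6–13–14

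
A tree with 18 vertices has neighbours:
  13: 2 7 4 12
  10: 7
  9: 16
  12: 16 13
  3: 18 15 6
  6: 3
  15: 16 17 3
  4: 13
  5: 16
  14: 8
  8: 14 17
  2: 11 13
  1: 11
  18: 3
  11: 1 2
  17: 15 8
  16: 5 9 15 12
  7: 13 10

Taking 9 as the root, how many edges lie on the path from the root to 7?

Climbing from 7 to the root: 7–13–12–16–9. That's 4 steps.

4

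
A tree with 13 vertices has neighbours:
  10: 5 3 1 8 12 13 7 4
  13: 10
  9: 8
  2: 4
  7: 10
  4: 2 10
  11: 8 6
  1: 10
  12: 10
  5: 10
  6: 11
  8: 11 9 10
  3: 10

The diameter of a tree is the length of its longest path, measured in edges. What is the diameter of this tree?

5

Starting from 6, a farthest node is 2 at distance 5.
One longest path: 6 – 11 – 8 – 10 – 4 – 2.
So the diameter is 5.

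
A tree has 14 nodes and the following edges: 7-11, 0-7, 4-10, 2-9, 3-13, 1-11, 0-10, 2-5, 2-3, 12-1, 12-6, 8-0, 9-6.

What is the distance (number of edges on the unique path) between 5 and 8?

9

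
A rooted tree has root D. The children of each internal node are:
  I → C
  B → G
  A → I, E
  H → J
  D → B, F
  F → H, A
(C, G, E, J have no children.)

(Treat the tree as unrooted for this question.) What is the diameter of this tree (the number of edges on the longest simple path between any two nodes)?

BFS from C reaches G last, at distance 6; BFS from G confirms no node is farther.
Path: C - I - A - F - D - B - G.

6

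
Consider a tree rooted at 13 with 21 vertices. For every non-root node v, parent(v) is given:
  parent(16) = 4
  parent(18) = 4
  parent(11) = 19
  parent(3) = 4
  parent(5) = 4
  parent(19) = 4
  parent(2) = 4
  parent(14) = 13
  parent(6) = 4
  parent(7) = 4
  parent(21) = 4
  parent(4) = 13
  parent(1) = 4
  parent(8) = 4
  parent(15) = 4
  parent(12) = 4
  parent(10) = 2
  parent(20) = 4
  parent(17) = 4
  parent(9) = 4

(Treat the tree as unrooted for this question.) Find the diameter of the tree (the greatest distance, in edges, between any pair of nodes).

BFS from 11 reaches 14 last, at distance 4; BFS from 14 confirms no node is farther.
Path: 11 – 19 – 4 – 13 – 14.

4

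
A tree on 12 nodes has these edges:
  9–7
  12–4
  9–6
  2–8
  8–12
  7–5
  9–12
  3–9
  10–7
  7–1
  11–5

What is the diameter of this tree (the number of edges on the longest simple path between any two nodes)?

6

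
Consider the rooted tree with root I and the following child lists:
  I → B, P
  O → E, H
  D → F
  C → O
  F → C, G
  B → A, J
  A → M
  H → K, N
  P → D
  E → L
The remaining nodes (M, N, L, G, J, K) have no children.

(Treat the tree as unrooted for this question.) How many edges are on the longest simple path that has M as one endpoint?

The node farthest from M is L (K, N also at distance 10), via M – A – B – I – P – D – F – C – O – E – L — 10 edges.

10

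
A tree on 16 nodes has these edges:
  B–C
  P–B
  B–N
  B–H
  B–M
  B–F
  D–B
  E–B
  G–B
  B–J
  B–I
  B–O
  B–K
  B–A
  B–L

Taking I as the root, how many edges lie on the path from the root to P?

2

Path from I to P: I – B – P, which has 2 edges.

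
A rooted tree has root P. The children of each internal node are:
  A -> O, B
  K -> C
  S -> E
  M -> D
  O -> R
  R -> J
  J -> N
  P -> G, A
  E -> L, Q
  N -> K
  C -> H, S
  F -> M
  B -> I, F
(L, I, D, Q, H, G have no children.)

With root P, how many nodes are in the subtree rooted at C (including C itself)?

6

Descendants of C (including itself): C, H, S, E, L, Q. That's 6.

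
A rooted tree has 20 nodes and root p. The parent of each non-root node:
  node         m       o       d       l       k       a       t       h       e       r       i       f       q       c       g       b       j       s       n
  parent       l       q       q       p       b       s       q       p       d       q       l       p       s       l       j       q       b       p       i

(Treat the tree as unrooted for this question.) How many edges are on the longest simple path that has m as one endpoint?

Distances from m peak at 7, attained at g.
m – l – p – s – q – b – j – g

7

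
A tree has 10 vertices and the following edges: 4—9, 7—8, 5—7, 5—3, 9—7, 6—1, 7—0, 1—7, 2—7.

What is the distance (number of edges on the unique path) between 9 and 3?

3

The path is 9–7–5–3, which has 3 edges.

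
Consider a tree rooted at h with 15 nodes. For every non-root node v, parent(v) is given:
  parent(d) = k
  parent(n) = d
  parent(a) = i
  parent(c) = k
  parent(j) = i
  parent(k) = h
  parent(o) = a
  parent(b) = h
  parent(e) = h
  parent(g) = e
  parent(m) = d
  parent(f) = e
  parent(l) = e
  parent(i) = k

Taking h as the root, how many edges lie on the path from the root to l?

2

Path from h to l: h–e–l, which has 2 edges.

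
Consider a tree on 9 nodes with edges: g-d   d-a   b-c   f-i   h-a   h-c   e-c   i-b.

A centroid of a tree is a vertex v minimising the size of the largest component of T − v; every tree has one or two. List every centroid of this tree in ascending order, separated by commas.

c

Delete c: the remaining components have sizes 4, 3, 1. Max 4 ≤ 4, so c is a centroid.
Every other node leaves some component of size > 4, so the centroid is unique.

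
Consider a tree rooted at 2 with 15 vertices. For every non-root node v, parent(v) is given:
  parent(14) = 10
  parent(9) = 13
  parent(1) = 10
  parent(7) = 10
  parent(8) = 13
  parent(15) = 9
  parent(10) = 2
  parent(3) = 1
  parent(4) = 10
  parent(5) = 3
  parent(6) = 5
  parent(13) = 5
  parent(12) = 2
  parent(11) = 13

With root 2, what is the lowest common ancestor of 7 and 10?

10

Path 7→root: 7 10 2; path 10→root: 10 2.
First common node: 10.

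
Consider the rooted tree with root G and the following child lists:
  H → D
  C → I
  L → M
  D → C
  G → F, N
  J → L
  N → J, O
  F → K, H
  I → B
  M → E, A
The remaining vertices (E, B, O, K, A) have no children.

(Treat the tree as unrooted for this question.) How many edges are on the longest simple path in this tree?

11

BFS from A reaches B last, at distance 11; BFS from B confirms no node is farther.
Path: A-M-L-J-N-G-F-H-D-C-I-B.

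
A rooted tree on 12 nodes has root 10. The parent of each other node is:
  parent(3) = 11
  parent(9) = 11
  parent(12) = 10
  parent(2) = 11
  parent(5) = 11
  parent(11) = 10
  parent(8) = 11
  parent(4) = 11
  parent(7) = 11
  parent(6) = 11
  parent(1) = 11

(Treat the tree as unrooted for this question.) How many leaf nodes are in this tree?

10

Exactly 10 nodes have a single neighbour: 1, 2, 3, 4, 5, 6, 7, 8, 9, 12.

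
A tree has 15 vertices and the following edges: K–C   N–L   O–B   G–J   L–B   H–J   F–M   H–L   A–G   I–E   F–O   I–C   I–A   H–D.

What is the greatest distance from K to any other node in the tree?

11

Distances from K peak at 11, attained at M.
K – C – I – A – G – J – H – L – B – O – F – M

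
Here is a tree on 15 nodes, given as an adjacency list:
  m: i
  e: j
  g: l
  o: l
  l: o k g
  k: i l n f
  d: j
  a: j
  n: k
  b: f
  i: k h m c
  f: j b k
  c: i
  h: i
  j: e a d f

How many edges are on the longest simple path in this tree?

A longest path is e–j–f–k–l–g, with 5 edges.

5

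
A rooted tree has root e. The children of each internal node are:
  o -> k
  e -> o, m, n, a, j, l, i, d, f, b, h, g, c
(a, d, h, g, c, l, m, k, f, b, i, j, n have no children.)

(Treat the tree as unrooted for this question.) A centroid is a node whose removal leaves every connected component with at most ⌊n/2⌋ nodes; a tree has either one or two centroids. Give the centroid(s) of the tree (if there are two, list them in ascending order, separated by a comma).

Removing e splits the tree into components of sizes 2, 1, 1, 1, 1, 1, 1, 1, 1, 1, 1, 1, 1; the largest is 2 ≤ ⌊15/2⌋ = 7.
Every other node leaves some component of size > 7, so the centroid is unique.

e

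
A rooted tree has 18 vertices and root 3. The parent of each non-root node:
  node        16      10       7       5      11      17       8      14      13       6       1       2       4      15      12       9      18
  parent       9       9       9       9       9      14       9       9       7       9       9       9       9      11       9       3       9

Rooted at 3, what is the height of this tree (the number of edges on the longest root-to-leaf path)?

The longest root-to-leaf path is 3-9-7-13 (3 edges).

3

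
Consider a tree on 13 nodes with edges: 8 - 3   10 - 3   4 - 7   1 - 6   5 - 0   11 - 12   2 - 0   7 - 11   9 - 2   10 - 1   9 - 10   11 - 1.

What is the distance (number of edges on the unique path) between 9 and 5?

3

The path is 9 – 2 – 0 – 5, which has 3 edges.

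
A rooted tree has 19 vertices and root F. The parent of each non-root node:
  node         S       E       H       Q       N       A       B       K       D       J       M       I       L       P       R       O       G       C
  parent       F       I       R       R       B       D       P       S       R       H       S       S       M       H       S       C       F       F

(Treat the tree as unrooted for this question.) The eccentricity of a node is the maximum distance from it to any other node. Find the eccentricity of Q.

5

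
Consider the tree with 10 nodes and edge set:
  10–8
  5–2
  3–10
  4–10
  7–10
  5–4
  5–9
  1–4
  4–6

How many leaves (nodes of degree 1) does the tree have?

7

Degree-1 nodes: 1, 2, 3, 6, 7, 8, 9 — 7 of them.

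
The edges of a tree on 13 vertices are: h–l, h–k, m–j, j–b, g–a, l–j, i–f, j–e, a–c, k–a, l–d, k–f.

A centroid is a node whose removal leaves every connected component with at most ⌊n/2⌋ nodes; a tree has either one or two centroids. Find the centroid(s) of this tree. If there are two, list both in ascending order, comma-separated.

h

Delete h: the remaining components have sizes 6, 6. Max 6 ≤ 6, so h is a centroid.
Every other node leaves some component of size > 6, so the centroid is unique.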